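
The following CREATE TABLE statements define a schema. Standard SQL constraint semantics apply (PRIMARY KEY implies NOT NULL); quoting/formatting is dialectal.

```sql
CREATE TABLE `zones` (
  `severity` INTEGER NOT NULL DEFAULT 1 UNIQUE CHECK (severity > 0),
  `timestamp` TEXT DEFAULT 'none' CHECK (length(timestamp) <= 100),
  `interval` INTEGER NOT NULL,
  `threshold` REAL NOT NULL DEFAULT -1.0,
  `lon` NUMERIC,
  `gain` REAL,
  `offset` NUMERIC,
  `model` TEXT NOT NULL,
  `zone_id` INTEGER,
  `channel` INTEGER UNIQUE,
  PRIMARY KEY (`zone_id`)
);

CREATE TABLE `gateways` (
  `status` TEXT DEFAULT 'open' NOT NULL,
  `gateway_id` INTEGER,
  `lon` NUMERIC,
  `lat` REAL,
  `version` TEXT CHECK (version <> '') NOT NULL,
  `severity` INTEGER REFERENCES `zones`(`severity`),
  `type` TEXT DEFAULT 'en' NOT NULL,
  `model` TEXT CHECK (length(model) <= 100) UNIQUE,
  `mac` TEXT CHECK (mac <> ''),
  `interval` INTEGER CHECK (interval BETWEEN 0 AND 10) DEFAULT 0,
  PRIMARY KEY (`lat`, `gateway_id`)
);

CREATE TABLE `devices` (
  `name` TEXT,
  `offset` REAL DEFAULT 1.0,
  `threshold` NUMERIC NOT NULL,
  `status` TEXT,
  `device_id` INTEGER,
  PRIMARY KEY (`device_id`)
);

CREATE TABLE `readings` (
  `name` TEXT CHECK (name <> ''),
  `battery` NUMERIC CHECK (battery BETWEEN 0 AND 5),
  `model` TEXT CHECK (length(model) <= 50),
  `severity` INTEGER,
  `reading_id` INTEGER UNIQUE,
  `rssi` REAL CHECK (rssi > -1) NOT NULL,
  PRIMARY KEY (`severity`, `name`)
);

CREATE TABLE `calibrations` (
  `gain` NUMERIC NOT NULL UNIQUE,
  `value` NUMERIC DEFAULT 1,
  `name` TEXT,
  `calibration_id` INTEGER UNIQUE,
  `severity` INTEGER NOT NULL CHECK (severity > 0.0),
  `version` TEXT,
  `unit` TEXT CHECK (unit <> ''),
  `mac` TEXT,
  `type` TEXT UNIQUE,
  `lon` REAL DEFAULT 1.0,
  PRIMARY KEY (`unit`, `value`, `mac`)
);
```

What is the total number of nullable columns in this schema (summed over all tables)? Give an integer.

zones: 5 nullable (timestamp, lon, gain, offset, channel — PK (zone_id) and explicit NOT NULL columns excluded).
gateways: 5 nullable (lon, severity, model, mac, interval — PK (lat, gateway_id) and explicit NOT NULL columns excluded).
devices: 3 nullable (name, offset, status — PK (device_id) and explicit NOT NULL columns excluded).
readings: 3 nullable (battery, model, reading_id — PK (severity, name) and explicit NOT NULL columns excluded).
calibrations: 5 nullable (name, calibration_id, version, type, lon — PK (unit, value, mac) and explicit NOT NULL columns excluded).
Total: 5 + 5 + 3 + 3 + 5 = 21.

21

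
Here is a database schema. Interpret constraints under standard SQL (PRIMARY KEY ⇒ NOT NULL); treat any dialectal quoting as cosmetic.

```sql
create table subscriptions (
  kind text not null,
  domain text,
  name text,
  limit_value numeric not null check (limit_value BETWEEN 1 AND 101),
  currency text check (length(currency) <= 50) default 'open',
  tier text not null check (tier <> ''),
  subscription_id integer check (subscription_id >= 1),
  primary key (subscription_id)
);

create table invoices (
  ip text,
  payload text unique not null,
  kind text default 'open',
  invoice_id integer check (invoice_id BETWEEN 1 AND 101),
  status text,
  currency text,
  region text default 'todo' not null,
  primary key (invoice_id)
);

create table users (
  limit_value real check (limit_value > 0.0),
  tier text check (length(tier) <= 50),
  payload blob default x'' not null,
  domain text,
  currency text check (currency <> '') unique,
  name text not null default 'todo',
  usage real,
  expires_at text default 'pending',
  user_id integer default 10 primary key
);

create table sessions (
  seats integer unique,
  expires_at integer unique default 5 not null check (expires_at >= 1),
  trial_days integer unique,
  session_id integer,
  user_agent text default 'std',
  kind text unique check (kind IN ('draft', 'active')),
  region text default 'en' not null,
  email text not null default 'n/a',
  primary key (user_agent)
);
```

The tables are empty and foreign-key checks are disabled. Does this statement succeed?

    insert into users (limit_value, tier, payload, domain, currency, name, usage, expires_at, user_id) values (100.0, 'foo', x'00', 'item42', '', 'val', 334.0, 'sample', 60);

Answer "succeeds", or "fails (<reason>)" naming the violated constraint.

fails (CHECK on currency)

The value '' for currency violates CHECK (currency <> '').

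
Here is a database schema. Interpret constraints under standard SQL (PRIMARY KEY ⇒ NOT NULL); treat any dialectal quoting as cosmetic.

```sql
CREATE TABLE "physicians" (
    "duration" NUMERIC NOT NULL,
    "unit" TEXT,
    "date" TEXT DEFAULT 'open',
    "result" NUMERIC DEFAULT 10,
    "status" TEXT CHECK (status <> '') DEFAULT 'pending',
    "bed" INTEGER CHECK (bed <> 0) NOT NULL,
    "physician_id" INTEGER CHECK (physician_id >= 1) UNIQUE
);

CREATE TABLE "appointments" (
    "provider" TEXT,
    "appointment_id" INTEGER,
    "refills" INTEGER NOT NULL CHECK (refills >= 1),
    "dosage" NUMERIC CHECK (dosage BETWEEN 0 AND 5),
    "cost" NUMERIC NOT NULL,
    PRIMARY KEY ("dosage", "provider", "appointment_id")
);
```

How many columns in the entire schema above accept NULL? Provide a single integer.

5

physicians: 5 nullable (unit, date, result, status, physician_id — PK none and explicit NOT NULL columns excluded).
appointments: 0 nullable (none — PK (dosage, provider, appointment_id) and explicit NOT NULL columns excluded).
Total: 5 + 0 = 5.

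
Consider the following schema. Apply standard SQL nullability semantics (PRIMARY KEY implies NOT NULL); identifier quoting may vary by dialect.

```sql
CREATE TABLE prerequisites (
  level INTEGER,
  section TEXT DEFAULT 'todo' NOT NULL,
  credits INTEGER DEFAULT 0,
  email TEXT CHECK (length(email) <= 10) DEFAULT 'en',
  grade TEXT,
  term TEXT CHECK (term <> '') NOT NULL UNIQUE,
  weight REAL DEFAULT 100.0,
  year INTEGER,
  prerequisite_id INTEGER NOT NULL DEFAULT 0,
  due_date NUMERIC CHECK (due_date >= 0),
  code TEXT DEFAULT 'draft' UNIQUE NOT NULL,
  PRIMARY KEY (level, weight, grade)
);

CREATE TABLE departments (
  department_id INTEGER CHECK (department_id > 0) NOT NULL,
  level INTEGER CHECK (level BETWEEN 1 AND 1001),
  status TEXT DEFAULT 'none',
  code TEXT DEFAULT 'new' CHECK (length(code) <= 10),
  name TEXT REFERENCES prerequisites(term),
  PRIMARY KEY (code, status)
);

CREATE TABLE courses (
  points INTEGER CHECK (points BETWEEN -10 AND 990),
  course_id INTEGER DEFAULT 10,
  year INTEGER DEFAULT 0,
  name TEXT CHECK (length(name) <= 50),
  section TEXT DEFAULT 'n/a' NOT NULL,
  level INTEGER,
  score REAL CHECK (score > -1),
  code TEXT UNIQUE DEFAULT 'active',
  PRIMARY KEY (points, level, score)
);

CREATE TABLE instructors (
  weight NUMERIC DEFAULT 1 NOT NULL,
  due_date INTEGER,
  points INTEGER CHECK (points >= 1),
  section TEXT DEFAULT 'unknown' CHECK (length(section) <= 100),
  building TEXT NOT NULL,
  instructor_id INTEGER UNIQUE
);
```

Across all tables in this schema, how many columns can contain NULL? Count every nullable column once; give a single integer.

14

prerequisites: 4 nullable (credits, email, year, due_date — PK (level, weight, grade) and explicit NOT NULL columns excluded).
departments: 2 nullable (level, name — PK (code, status) and explicit NOT NULL columns excluded).
courses: 4 nullable (course_id, year, name, code — PK (points, level, score) and explicit NOT NULL columns excluded).
instructors: 4 nullable (due_date, points, section, instructor_id — PK none and explicit NOT NULL columns excluded).
Total: 4 + 2 + 4 + 4 = 14.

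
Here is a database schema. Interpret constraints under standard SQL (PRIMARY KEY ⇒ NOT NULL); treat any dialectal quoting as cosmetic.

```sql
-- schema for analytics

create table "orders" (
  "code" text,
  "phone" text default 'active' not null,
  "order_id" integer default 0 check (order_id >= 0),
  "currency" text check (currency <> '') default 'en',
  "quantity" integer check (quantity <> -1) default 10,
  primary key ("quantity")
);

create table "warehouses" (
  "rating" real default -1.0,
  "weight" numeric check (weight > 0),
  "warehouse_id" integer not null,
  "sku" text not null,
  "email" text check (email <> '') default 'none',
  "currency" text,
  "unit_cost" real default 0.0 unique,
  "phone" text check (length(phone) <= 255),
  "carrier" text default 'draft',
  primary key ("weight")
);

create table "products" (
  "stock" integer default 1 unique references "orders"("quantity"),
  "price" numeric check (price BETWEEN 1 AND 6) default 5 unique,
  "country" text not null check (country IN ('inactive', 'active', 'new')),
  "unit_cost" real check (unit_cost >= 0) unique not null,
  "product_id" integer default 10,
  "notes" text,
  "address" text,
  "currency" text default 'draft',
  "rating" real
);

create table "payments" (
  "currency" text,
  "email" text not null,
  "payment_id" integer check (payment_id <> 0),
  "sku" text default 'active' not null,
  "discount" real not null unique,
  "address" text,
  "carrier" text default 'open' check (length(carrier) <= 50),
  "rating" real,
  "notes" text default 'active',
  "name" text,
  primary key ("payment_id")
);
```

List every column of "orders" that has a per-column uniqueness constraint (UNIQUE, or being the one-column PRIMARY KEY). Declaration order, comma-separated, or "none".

- code: no UNIQUE or single-column PK constraint.
- phone: no UNIQUE or single-column PK constraint.
- order_id: no UNIQUE or single-column PK constraint.
- currency: no UNIQUE or single-column PK constraint.
- quantity: single-column PRIMARY KEY → unique.

quantity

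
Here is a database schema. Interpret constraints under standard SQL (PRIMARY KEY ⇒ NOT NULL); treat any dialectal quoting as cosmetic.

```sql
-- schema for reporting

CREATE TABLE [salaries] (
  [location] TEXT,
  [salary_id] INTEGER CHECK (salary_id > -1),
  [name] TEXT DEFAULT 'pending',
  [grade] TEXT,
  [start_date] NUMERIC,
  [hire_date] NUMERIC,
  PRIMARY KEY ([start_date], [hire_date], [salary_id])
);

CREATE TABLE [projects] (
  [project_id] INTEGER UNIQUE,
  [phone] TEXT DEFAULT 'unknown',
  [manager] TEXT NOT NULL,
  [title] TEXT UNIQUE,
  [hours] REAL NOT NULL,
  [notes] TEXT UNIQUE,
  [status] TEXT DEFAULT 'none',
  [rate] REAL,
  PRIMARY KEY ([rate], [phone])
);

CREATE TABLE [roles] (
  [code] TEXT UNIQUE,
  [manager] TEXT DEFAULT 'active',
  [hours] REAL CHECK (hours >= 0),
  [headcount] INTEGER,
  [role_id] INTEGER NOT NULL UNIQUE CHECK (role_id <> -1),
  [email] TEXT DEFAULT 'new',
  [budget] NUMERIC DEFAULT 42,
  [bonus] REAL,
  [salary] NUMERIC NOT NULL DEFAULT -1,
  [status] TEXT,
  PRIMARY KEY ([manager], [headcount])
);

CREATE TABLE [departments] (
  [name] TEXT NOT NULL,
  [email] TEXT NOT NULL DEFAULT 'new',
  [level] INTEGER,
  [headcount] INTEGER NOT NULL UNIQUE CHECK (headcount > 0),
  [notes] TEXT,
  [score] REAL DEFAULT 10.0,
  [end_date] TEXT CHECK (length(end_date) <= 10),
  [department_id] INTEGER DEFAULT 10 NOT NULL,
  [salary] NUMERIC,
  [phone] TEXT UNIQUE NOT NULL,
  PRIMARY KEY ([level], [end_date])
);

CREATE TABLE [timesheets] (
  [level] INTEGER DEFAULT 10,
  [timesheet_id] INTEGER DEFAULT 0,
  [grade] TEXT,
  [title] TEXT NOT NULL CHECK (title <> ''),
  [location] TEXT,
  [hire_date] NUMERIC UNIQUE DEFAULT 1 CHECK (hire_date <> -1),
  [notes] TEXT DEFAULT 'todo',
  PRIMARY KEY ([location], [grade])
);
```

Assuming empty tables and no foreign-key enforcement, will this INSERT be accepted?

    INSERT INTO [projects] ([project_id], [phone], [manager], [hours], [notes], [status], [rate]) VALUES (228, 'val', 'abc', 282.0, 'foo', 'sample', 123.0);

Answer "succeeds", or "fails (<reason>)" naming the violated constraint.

NOT NULL columns: hours is supplied; manager is supplied; phone is supplied; rate is supplied.
No constraint is violated.

succeeds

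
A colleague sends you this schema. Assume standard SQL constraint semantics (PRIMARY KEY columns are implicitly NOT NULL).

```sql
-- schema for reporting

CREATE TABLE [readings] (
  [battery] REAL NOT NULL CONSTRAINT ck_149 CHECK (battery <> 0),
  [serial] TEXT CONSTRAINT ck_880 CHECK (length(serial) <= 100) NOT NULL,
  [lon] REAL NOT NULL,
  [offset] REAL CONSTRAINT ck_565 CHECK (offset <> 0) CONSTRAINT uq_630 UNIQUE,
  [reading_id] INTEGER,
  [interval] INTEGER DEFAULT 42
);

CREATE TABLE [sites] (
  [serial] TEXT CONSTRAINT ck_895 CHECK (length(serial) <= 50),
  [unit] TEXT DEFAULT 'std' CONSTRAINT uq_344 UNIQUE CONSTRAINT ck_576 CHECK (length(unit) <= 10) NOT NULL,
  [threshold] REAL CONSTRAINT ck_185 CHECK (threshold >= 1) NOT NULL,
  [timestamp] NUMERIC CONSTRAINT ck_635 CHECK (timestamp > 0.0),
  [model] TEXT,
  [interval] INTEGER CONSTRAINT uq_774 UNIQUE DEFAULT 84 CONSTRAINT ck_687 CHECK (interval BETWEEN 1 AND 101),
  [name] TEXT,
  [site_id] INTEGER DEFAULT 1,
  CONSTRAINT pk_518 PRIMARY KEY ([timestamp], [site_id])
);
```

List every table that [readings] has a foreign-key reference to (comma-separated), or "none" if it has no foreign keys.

none

No column in readings has a REFERENCES clause.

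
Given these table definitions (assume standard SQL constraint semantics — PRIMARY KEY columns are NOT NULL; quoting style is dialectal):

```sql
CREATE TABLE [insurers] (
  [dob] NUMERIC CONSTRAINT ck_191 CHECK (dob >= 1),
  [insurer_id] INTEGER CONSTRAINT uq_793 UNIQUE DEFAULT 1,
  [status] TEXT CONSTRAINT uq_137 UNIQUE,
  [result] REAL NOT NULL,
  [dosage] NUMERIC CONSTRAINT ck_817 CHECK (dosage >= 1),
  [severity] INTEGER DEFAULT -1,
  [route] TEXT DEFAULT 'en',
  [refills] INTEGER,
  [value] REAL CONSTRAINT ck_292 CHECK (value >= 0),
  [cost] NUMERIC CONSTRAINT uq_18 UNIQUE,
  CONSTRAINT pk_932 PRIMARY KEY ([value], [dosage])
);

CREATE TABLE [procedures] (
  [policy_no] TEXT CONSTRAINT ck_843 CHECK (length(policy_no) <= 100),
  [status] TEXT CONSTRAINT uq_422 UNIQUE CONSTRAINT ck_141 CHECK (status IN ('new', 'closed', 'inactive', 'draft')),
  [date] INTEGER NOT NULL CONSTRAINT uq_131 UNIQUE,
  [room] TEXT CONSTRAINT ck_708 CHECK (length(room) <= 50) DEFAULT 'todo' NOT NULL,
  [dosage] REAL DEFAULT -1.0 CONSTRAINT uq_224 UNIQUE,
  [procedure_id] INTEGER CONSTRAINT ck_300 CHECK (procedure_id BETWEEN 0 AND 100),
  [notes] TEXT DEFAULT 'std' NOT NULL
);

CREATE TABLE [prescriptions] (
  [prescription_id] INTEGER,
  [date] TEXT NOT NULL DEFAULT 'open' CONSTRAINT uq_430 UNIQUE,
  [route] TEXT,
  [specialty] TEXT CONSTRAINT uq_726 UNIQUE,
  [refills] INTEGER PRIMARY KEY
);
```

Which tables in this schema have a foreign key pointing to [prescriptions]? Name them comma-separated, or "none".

No REFERENCES clause anywhere in the schema names prescriptions.

none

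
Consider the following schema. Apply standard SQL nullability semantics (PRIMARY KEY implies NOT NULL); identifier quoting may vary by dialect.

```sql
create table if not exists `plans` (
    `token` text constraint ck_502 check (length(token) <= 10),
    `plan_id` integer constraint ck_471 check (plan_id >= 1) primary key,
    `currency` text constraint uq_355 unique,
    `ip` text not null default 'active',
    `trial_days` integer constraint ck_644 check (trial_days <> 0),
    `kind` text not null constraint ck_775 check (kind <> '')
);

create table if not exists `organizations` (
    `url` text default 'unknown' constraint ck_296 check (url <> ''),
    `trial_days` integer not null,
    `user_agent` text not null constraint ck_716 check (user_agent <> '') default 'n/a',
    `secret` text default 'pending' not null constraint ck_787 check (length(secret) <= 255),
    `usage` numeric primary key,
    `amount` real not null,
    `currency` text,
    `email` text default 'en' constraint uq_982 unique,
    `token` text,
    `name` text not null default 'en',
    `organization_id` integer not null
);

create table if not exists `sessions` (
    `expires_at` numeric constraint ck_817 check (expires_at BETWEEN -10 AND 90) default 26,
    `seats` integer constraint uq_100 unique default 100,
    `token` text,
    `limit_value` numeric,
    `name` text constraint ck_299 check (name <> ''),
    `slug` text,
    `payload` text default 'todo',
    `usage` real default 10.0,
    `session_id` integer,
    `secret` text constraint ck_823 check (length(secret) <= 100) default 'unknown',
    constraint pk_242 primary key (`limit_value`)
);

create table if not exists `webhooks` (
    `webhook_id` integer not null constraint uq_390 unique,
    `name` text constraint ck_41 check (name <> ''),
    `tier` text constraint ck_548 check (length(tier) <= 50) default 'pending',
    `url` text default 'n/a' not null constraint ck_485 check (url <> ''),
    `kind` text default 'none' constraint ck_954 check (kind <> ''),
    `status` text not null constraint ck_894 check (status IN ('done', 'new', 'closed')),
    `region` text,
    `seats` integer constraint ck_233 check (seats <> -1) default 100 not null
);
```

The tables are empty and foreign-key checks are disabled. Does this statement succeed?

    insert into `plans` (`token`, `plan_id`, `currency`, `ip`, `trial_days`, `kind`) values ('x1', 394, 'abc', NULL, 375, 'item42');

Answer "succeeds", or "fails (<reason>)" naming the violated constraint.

fails (NOT NULL on ip)

ip is explicitly set to NULL, but ip is declared NOT NULL.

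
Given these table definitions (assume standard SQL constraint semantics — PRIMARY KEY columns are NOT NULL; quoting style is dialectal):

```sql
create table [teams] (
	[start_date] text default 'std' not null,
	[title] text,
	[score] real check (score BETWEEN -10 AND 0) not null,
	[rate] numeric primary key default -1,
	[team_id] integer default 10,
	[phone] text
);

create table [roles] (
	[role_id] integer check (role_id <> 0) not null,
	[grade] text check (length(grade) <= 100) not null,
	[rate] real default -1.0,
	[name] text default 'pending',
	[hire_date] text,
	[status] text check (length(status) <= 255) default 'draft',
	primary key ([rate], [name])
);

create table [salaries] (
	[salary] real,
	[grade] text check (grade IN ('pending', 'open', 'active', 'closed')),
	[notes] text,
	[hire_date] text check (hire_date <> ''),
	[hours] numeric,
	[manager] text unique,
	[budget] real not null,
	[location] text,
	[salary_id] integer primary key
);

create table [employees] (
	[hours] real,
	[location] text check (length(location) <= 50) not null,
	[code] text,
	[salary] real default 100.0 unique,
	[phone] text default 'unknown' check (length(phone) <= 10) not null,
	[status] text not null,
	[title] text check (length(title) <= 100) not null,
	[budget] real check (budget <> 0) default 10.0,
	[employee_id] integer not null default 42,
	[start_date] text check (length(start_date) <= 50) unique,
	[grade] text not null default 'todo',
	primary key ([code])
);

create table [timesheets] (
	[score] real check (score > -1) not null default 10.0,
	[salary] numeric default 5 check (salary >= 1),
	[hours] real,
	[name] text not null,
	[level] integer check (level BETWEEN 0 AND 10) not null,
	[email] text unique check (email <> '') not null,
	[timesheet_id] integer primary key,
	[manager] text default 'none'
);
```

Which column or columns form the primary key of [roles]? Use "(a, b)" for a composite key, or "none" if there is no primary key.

(rate, name)

A table-level PRIMARY KEY clause names 2 columns: rate, name.
This is a composite key — the combination is unique, not each column individually.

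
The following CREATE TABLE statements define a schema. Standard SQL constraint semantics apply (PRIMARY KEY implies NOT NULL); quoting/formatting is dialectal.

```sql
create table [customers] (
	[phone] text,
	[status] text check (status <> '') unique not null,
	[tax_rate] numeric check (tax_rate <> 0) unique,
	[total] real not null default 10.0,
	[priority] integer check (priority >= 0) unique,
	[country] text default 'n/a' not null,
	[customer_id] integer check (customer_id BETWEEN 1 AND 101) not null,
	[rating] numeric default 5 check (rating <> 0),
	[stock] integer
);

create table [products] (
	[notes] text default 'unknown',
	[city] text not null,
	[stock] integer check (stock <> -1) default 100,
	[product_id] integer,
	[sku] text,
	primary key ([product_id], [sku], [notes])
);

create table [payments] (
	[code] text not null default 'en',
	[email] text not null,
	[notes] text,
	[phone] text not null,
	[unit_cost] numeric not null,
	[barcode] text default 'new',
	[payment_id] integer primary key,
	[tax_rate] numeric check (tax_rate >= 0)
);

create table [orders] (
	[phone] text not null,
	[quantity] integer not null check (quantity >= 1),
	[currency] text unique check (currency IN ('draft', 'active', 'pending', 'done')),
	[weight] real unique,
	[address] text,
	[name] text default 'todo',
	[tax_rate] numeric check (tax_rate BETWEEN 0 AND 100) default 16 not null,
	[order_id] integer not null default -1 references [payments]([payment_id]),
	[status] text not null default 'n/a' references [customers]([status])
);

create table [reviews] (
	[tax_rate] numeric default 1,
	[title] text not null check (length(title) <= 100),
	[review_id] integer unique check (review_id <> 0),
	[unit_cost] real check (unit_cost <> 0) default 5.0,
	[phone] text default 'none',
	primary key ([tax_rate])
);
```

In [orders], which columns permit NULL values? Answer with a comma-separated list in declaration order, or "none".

- phone: declared NOT NULL → not nullable.
- quantity: declared NOT NULL → not nullable.
- currency: CHECK does not forbid NULL (a CHECK constraint passes when its expression is NULL) → nullable.
- weight: UNIQUE does not imply NOT NULL → nullable.
- address: no NOT NULL constraint applies → nullable.
- name: DEFAULT only fills an omitted column; an explicit NULL is still allowed → nullable.
- tax_rate: declared NOT NULL → not nullable.
- order_id: declared NOT NULL → not nullable.
- status: declared NOT NULL → not nullable.

currency, weight, address, name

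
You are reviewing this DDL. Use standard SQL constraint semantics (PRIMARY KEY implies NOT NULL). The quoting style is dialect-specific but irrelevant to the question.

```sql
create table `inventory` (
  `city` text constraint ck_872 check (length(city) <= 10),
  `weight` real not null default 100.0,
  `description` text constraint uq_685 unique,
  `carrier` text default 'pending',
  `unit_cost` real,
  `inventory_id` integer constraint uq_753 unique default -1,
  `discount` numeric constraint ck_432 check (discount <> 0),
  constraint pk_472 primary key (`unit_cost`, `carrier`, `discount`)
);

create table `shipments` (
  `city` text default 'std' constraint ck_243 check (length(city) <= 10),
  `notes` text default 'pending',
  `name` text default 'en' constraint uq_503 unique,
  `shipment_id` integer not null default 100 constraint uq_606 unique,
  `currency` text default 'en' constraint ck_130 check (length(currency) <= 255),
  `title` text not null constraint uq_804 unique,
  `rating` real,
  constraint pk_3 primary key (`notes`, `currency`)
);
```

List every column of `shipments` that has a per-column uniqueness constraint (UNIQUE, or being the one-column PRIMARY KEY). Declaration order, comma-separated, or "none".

name, shipment_id, title

- city: no UNIQUE or single-column PK constraint.
- notes: part of a composite PRIMARY KEY — only the tuple is unique, not this column on its own.
- name: declared UNIQUE → unique.
- shipment_id: declared UNIQUE → unique.
- currency: part of a composite PRIMARY KEY — only the tuple is unique, not this column on its own.
- title: declared UNIQUE → unique.
- rating: no UNIQUE or single-column PK constraint.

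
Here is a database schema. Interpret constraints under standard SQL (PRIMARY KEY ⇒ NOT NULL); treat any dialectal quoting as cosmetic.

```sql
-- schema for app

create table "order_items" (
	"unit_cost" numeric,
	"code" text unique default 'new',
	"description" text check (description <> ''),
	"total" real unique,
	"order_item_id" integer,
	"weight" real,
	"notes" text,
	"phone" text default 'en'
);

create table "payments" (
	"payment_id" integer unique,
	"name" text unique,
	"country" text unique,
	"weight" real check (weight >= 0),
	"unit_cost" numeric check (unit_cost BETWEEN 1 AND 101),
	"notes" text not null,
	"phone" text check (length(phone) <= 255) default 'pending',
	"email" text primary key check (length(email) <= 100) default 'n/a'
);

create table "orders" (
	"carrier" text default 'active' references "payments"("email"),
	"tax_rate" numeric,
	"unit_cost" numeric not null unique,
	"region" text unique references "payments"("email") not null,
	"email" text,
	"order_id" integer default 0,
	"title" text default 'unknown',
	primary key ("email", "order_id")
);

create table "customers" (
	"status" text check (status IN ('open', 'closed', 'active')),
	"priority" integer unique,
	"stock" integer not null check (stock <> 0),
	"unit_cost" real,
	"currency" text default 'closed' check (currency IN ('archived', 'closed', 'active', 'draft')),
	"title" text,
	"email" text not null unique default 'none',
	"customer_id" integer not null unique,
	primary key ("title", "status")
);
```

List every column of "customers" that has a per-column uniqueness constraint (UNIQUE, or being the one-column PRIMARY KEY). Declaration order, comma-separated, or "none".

priority, email, customer_id

- status: part of a composite PRIMARY KEY — only the tuple is unique, not this column on its own.
- priority: declared UNIQUE → unique.
- stock: no UNIQUE or single-column PK constraint.
- unit_cost: no UNIQUE or single-column PK constraint.
- currency: no UNIQUE or single-column PK constraint.
- title: part of a composite PRIMARY KEY — only the tuple is unique, not this column on its own.
- email: declared UNIQUE → unique.
- customer_id: declared UNIQUE → unique.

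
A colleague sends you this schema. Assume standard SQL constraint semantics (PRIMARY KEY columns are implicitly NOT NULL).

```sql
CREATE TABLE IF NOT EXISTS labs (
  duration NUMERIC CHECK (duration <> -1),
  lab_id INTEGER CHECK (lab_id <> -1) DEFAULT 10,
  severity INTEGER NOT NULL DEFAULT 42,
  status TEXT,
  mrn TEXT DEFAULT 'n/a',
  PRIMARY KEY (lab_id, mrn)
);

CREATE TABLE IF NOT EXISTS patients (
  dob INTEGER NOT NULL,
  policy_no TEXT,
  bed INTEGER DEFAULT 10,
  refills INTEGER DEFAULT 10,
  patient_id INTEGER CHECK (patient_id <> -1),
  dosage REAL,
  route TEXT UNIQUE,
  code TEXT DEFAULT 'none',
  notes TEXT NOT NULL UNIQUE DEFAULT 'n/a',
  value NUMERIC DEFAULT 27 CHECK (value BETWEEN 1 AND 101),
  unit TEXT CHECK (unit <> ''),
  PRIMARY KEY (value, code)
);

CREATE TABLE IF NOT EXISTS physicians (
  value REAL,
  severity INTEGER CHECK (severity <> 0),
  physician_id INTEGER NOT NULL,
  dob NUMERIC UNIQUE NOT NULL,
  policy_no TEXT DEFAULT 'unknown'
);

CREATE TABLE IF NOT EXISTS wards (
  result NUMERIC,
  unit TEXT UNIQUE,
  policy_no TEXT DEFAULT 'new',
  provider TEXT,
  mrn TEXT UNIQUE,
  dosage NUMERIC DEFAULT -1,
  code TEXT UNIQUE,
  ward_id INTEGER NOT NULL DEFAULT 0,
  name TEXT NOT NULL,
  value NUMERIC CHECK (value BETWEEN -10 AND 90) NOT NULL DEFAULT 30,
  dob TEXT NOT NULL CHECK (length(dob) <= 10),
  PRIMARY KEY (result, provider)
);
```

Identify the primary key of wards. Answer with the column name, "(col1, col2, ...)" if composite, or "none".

A table-level PRIMARY KEY clause names 2 columns: result, provider.
This is a composite key — the combination is unique, not each column individually.

(result, provider)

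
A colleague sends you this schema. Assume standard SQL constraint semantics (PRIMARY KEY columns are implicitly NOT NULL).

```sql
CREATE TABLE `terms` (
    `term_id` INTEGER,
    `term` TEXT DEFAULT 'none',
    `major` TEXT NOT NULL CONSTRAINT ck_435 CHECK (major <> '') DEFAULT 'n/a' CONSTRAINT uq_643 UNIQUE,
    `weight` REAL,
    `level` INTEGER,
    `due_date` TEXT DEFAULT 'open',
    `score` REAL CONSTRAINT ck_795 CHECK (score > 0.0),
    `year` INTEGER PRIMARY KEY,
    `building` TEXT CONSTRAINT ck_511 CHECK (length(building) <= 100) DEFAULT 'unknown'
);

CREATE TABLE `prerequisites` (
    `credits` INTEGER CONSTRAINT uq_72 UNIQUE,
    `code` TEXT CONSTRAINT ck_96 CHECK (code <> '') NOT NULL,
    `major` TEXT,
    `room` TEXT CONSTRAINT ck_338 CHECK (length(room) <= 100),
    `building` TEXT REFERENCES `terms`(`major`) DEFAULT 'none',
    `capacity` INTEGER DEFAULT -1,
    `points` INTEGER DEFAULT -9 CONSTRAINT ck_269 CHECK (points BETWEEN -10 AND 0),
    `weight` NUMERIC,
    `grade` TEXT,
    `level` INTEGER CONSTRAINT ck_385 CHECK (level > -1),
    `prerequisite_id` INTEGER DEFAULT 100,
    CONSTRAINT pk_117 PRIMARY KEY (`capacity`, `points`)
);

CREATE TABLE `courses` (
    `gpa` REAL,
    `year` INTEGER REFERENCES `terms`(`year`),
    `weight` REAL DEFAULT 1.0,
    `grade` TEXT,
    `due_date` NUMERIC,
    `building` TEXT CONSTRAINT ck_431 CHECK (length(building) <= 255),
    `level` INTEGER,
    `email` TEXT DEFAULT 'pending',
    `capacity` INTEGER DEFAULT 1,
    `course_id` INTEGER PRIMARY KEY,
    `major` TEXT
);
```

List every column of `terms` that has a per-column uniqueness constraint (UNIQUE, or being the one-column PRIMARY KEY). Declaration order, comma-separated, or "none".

- term_id: no UNIQUE or single-column PK constraint.
- term: no UNIQUE or single-column PK constraint.
- major: declared UNIQUE → unique.
- weight: no UNIQUE or single-column PK constraint.
- level: no UNIQUE or single-column PK constraint.
- due_date: no UNIQUE or single-column PK constraint.
- score: no UNIQUE or single-column PK constraint.
- year: single-column PRIMARY KEY → unique.
- building: no UNIQUE or single-column PK constraint.

major, year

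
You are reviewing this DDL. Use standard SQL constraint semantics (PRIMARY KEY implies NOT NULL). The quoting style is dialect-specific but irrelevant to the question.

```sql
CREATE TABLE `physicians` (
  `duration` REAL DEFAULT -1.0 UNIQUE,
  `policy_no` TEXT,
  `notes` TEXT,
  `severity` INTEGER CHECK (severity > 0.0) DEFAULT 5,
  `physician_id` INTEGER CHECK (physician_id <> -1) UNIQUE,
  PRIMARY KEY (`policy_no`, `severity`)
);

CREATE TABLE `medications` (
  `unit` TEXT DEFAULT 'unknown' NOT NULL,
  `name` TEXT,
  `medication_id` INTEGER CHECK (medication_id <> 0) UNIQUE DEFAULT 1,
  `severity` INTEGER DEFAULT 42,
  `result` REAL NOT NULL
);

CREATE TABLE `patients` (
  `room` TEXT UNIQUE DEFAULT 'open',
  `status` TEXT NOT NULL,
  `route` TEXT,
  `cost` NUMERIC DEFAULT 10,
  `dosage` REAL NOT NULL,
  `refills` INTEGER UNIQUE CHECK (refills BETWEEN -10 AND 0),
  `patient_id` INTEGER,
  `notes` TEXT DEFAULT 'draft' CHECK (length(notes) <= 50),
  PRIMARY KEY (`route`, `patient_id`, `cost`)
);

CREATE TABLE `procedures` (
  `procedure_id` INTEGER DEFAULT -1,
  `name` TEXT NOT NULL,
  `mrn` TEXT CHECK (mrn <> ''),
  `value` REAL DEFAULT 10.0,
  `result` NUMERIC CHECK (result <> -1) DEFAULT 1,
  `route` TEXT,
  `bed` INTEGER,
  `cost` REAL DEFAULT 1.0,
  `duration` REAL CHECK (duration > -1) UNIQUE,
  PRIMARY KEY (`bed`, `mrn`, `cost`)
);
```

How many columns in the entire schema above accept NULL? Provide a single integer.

physicians: 3 nullable (duration, notes, physician_id — PK (policy_no, severity) and explicit NOT NULL columns excluded).
medications: 3 nullable (name, medication_id, severity — PK none and explicit NOT NULL columns excluded).
patients: 3 nullable (room, refills, notes — PK (route, patient_id, cost) and explicit NOT NULL columns excluded).
procedures: 5 nullable (procedure_id, value, result, route, duration — PK (bed, mrn, cost) and explicit NOT NULL columns excluded).
Total: 3 + 3 + 3 + 5 = 14.

14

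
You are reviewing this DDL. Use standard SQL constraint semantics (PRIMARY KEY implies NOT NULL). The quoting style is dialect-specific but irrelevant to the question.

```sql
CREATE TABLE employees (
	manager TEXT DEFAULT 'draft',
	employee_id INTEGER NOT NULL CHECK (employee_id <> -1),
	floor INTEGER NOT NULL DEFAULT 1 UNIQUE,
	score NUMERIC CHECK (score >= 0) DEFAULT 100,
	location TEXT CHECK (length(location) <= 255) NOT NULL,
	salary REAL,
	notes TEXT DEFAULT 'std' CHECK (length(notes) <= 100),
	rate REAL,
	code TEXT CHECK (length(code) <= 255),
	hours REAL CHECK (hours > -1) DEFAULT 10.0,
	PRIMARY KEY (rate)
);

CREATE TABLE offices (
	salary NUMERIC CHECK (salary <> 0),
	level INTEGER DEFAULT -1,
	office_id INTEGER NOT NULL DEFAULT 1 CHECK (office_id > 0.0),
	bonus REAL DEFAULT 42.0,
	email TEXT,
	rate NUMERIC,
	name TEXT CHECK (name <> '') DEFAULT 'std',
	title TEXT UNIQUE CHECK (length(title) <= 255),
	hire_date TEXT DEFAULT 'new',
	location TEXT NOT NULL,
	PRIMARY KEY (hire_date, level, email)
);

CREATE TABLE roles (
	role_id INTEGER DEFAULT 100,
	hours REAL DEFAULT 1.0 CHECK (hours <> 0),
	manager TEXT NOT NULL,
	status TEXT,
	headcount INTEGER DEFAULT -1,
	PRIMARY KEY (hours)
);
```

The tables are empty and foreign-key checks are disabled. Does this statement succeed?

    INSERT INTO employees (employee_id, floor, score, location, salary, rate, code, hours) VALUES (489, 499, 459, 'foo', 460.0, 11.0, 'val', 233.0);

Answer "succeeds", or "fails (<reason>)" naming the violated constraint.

succeeds

NOT NULL columns: employee_id is supplied; floor is supplied; location is supplied; rate is supplied.
CHECK constraints: 489 satisfies (employee_id <> -1); 459 satisfies (score >= 0); 'foo' satisfies (length(location) <= 255); 'val' satisfies (length(code) <= 255); 233.0 satisfies (hours > -1).
No constraint is violated.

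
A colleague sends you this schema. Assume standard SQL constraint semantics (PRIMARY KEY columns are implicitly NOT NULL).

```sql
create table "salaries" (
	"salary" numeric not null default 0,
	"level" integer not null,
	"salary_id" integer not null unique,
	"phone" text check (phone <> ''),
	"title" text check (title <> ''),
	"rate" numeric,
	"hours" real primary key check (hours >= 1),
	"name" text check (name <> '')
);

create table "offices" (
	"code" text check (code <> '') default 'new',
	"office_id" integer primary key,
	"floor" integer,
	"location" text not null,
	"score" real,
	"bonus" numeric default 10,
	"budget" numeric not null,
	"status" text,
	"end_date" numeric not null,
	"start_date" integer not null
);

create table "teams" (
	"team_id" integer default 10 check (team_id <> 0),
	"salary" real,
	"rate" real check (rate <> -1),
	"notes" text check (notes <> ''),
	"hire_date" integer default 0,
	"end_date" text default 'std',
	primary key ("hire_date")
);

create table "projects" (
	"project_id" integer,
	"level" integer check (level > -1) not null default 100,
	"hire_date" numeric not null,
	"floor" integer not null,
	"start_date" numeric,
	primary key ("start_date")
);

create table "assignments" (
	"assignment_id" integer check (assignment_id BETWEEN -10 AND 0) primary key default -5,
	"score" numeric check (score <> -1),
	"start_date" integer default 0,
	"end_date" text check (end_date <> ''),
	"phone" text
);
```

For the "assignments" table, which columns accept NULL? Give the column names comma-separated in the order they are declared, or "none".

score, start_date, end_date, phone

- assignment_id: part of the PRIMARY KEY, which implies NOT NULL → not nullable.
- score: CHECK does not forbid NULL (a CHECK constraint passes when its expression is NULL) → nullable.
- start_date: DEFAULT only fills an omitted column; an explicit NULL is still allowed → nullable.
- end_date: CHECK does not forbid NULL (a CHECK constraint passes when its expression is NULL) → nullable.
- phone: no NOT NULL constraint applies → nullable.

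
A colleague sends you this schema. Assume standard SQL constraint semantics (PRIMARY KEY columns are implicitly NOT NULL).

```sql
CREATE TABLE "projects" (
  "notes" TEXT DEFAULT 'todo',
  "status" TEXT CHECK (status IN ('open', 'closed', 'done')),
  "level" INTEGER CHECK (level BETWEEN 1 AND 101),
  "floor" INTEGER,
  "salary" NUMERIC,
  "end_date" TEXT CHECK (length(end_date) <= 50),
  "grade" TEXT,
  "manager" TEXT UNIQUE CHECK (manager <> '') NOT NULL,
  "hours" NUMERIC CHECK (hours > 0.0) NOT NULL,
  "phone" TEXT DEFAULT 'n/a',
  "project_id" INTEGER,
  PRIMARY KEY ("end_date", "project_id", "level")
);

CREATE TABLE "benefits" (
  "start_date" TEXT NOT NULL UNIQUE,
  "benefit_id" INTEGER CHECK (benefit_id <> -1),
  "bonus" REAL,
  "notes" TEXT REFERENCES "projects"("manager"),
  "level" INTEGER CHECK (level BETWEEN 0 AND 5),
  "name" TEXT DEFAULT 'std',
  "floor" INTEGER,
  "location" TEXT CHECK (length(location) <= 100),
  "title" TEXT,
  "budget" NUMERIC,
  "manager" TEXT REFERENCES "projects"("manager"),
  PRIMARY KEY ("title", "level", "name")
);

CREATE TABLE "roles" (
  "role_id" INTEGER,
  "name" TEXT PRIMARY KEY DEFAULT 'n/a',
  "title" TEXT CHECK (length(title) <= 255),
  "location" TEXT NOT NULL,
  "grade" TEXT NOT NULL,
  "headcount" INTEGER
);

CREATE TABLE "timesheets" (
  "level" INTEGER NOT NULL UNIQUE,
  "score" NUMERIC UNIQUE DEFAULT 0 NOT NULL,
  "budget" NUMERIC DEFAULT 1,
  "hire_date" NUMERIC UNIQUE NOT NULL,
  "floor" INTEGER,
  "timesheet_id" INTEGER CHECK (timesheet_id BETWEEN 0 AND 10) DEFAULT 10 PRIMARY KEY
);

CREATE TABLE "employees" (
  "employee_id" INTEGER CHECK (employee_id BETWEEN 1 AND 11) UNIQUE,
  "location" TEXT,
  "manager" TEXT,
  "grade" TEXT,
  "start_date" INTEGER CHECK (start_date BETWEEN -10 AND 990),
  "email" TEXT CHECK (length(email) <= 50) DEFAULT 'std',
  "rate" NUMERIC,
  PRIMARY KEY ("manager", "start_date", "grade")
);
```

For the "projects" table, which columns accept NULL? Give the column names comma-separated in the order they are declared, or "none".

notes, status, floor, salary, grade, phone

- notes: DEFAULT only fills an omitted column; an explicit NULL is still allowed → nullable.
- status: CHECK does not forbid NULL (a CHECK constraint passes when its expression is NULL) → nullable.
- level: part of the PRIMARY KEY, which implies NOT NULL → not nullable.
- floor: no NOT NULL constraint applies → nullable.
- salary: no NOT NULL constraint applies → nullable.
- end_date: part of the PRIMARY KEY, which implies NOT NULL → not nullable.
- grade: no NOT NULL constraint applies → nullable.
- manager: declared NOT NULL → not nullable.
- hours: declared NOT NULL → not nullable.
- phone: DEFAULT only fills an omitted column; an explicit NULL is still allowed → nullable.
- project_id: part of the PRIMARY KEY, which implies NOT NULL → not nullable.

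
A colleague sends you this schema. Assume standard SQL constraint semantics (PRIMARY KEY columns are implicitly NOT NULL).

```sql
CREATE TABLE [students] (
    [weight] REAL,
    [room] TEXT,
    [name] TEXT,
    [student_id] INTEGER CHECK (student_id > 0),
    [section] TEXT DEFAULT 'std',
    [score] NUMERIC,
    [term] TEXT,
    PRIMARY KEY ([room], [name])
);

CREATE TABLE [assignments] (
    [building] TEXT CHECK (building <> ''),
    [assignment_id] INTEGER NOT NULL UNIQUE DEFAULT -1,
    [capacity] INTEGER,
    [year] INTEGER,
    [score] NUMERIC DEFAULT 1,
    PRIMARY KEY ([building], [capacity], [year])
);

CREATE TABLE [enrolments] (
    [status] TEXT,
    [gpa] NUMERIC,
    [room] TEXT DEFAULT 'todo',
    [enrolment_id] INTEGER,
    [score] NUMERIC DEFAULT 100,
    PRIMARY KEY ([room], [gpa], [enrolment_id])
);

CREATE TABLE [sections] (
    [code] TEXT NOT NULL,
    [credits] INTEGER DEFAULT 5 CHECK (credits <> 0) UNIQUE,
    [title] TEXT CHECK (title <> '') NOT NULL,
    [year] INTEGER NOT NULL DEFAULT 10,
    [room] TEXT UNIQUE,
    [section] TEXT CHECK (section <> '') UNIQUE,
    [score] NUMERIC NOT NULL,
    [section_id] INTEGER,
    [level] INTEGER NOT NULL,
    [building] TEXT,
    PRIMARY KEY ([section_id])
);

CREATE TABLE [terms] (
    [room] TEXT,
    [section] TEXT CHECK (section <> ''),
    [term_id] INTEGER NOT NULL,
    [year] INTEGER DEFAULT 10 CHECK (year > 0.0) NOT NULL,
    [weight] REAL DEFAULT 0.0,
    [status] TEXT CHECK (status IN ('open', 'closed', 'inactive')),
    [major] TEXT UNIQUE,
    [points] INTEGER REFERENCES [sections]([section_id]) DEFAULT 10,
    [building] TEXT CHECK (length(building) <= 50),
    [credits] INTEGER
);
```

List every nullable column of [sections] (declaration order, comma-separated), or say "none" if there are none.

credits, room, section, building

- code: declared NOT NULL → not nullable.
- credits: CHECK does not forbid NULL (a CHECK constraint passes when its expression is NULL) → nullable.
- title: declared NOT NULL → not nullable.
- year: declared NOT NULL → not nullable.
- room: UNIQUE does not imply NOT NULL → nullable.
- section: CHECK does not forbid NULL (a CHECK constraint passes when its expression is NULL) → nullable.
- score: declared NOT NULL → not nullable.
- section_id: part of the PRIMARY KEY, which implies NOT NULL → not nullable.
- level: declared NOT NULL → not nullable.
- building: no NOT NULL constraint applies → nullable.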